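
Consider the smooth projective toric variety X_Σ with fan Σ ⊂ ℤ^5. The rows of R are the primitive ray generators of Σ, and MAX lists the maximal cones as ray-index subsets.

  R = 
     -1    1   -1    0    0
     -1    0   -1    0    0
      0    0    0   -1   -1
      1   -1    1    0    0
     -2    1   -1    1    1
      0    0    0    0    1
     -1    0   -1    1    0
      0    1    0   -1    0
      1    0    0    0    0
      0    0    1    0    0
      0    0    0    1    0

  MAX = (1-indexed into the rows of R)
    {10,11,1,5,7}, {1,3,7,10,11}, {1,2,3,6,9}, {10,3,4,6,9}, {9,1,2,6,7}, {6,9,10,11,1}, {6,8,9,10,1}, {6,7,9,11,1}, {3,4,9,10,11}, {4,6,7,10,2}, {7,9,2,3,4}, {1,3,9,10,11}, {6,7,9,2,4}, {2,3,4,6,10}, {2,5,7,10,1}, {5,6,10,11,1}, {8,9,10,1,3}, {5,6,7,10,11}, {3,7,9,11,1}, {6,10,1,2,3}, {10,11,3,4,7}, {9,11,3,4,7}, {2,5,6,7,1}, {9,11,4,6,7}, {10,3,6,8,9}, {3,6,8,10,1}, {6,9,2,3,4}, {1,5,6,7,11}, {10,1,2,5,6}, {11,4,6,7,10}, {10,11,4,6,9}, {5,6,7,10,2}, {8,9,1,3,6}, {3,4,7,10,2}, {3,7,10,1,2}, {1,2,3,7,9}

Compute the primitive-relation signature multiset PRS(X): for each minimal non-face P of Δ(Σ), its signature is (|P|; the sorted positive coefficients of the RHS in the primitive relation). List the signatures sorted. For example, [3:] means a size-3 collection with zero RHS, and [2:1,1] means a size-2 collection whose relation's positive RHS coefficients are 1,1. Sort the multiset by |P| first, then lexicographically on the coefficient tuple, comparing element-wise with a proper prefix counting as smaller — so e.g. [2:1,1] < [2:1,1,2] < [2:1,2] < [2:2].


The 16 primitive collections of Σ (r=11, n=5):

  P = {1,4}:  v_{1} + v_{4} = 0  so sig = [2:]
  P = {2,11}:  v_{2} + v_{11} = v_{7}  so sig = [2:1]
  P = {7,8}:  v_{7} + v_{8} = v_{1}  so sig = [2:1]
  P = {2,8}:  v_{2} + v_{8} = v_{1} + v_{3} + v_{6}  so sig = [2:1,1,1]
  P = {3,5}:  v_{3} + v_{5} = v_{1} + v_{2} + v_{10}  so sig = [2:1,1,1]
  P = {4,5}:  v_{4} + v_{5} = v_{6} + v_{7} + v_{10}  so sig = [2:1,1,1]
  P = {5,9}:  v_{5} + v_{9} = v_{1} + v_{6} + v_{11}  so sig = [2:1,1,1]
  P = {8,11}:  v_{8} + v_{11} = v_{1} + v_{9} + v_{10}  so sig = [2:1,1,1]
  P = {4,8}:  v_{4} + v_{8} = v_{3} + v_{6} + v_{9} + v_{10}  so sig = [2:1,1,1,1]
  P = {5,8}:  v_{5} + v_{8} = 2·v_{1} + v_{6} + v_{10}  so sig = [2:1,1,2]
  P = {2,9,10}:  v_{2} + v_{9} + v_{10} = 0  so sig = [3:]
  P = {3,6,11}:  v_{3} + v_{6} + v_{11} = 0  so sig = [3:]
  P = {3,6,7}:  v_{3} + v_{6} + v_{7} = v_{2}  so sig = [3:1]
  P = {7,9,10}:  v_{7} + v_{9} + v_{10} = v_{11}  so sig = [3:1]
  P = {1,6,7,10}:  v_{1} + v_{6} + v_{7} + v_{10} = v_{5}  so sig = [4:1]
  P = {1,3,6,9,10}:  v_{1} + v_{3} + v_{6} + v_{9} + v_{10} = v_{8}  so sig = [5:1]

Hence PRS(X_Σ) =
[[2:], [2:1], [2:1], [2:1,1,1], [2:1,1,1], [2:1,1,1], [2:1,1,1], [2:1,1,1], [2:1,1,1,1], [2:1,1,2], [3:], [3:], [3:1], [3:1], [4:1], [5:1]]


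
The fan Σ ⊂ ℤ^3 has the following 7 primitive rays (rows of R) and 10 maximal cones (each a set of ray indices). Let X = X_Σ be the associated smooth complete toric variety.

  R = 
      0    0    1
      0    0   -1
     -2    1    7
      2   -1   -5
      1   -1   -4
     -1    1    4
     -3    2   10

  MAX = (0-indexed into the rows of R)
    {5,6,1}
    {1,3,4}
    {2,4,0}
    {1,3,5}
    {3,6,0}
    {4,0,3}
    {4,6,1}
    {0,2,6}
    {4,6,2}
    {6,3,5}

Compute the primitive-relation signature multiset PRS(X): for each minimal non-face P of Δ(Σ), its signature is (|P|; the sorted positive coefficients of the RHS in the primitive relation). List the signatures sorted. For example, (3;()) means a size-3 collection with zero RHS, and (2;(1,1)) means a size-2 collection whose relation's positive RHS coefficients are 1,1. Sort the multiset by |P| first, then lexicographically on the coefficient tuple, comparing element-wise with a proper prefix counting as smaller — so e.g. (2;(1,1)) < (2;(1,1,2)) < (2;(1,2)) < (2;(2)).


|primitive collections| = 9. Relations:

  P={0,1}:  v_{0} + v_{1} = 0  ⇒ sig = (2;())
  P={4,5}:  v_{4} + v_{5} = 0  ⇒ sig = (2;())
  P={0,5}:  v_{0} + v_{5} = v_{3} + v_{6}  ⇒ sig = (2;(1,1))
  P={1,2}:  v_{1} + v_{2} = v_{4} + v_{6}  ⇒ sig = (2;(1,1))
  P={2,5}:  v_{2} + v_{5} = v_{0} + v_{6}  ⇒ sig = (2;(1,1))
  P={2,3}:  v_{2} + v_{3} = 2·v_{0}  ⇒ sig = (2;(2))
  P={0,4,6}:  v_{0} + v_{4} + v_{6} = v_{2}  ⇒ sig = (3;(1))
  P={1,3,6}:  v_{1} + v_{3} + v_{6} = v_{5}  ⇒ sig = (3;(1))
  P={3,4,6}:  v_{3} + v_{4} + v_{6} = v_{0}  ⇒ sig = (3;(1))

Hence PRS(X_Σ) =
    |P|=2: 6 collections, coeffs (), (), (1,1), (1,1), (1,1), (2)
    |P|=3: 3 collections, coeffs (1), (1), (1)


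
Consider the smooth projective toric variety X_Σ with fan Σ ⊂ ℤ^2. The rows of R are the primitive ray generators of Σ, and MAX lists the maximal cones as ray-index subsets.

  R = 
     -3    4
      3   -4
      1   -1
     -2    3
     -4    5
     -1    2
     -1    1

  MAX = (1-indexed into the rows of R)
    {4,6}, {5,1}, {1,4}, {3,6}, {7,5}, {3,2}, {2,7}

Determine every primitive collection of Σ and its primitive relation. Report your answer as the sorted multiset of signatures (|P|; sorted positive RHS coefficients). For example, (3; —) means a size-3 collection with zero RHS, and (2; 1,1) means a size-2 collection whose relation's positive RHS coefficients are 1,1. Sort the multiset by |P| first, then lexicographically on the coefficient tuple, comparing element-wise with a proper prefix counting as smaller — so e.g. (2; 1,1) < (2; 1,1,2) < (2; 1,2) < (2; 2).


Primitive collections (14):

  {1,2}:  v_{1} + v_{2} = 0  →  sig = (2; —)
  {3,7}:  v_{3} + v_{7} = 0  →  sig = (2; —)
  {1,3}:  v_{1} + v_{3} = v_{4}  →  sig = (2; 1)
  {1,7}:  v_{1} + v_{7} = v_{5}  →  sig = (2; 1)
  {2,4}:  v_{2} + v_{4} = v_{3}  →  sig = (2; 1)
  {2,5}:  v_{2} + v_{5} = v_{7}  →  sig = (2; 1)
  {3,4}:  v_{3} + v_{4} = v_{6}  →  sig = (2; 1)
  {3,5}:  v_{3} + v_{5} = v_{1}  →  sig = (2; 1)
  {4,7}:  v_{4} + v_{7} = v_{1}  →  sig = (2; 1)
  {6,7}:  v_{6} + v_{7} = v_{4}  →  sig = (2; 1)
  {5,6}:  v_{5} + v_{6} = v_{1} + v_{4}  →  sig = (2; 1,1)
  {1,6}:  v_{1} + v_{6} = 2·v_{4}  →  sig = (2; 2)
  {2,6}:  v_{2} + v_{6} = 2·v_{3}  →  sig = (2; 2)
  {4,5}:  v_{4} + v_{5} = 2·v_{1}  →  sig = (2; 2)

Signatures (|P|; sorted positive RHS coefficients), sorted:
[(2; —), (2; —), (2; 1), (2; 1), (2; 1), (2; 1), (2; 1), (2; 1), (2; 1), (2; 1), (2; 1,1), (2; 2), (2; 2), (2; 2)]


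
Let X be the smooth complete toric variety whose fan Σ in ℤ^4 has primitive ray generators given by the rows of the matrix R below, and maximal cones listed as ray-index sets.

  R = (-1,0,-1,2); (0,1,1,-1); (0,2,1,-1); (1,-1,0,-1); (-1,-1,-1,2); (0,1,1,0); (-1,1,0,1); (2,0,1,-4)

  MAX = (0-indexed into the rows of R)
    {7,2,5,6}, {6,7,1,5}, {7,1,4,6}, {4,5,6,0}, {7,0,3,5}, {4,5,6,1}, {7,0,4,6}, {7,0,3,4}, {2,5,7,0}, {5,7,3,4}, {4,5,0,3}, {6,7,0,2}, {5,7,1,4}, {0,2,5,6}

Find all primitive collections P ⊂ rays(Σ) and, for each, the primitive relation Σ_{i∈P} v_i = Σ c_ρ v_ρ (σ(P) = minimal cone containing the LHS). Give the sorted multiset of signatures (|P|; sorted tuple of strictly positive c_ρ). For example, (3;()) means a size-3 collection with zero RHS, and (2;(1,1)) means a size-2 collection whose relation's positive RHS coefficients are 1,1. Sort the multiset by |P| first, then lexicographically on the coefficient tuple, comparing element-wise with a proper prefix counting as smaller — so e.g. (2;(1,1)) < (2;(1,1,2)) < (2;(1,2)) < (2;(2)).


The 9 primitive collections of Σ (r=8, n=4):

  P = {3,6}:  v_{3} + v_{6} = 0 ; sig = (2;())
  P = {0,1}:  v_{0} + v_{1} = v_{6} ; sig = (2;(1))
  P = {2,4}:  v_{2} + v_{4} = v_{6} ; sig = (2;(1))
  P = {1,3}:  v_{1} + v_{3} = v_{4} + v_{5} + v_{7} ; sig = (2;(1,1,1))
  P = {2,3}:  v_{2} + v_{3} = v_{0} + v_{5} + v_{7} ; sig = (2;(1,1,1))
  P = {1,2}:  v_{1} + v_{2} = v_{5} + 2·v_{6} + v_{7} ; sig = (2;(1,1,2))
  P = {0,4,5,7}:  v_{0} + v_{4} + v_{5} + v_{7} = 0 ; sig = (4;())
  P = {0,5,6,7}:  v_{0} + v_{5} + v_{6} + v_{7} = v_{2} ; sig = (4;(1))
  P = {4,5,6,7}:  v_{4} + v_{5} + v_{6} + v_{7} = v_{1} ; sig = (4;(1))

Hence PRS(X_Σ) =
[(2;()), (2;(1)), (2;(1)), (2;(1,1,1)), (2;(1,1,1)), (2;(1,1,2)), (4;()), (4;(1)), (4;(1))]


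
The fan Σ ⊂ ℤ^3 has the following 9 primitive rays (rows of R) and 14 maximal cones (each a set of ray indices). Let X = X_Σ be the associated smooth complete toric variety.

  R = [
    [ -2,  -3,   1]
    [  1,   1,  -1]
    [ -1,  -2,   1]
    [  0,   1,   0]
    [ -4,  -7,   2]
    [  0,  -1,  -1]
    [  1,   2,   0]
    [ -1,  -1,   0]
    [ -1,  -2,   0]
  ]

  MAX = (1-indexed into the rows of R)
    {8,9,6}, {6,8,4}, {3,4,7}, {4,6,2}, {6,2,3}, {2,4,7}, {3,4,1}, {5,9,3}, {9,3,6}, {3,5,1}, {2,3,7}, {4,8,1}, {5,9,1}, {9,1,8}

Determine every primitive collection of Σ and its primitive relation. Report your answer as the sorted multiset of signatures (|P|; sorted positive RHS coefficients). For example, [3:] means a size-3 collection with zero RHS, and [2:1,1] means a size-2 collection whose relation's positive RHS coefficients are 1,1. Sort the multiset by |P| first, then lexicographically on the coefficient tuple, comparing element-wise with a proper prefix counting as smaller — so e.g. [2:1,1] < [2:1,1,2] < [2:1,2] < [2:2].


18 collections generate NE(X_Σ); each relation:

  P={7,9}:  v_{7} + v_{9} = 0  so sig = [2:]
  P={1,2}:  v_{1} + v_{2} = v_{9}  so sig = [2:1]
  P={2,9}:  v_{2} + v_{9} = v_{6}  so sig = [2:1]
  P={3,8}:  v_{3} + v_{8} = v_{1}  so sig = [2:1]
  P={4,9}:  v_{4} + v_{9} = v_{8}  so sig = [2:1]
  P={6,7}:  v_{6} + v_{7} = v_{2}  so sig = [2:1]
  P={7,8}:  v_{7} + v_{8} = v_{4}  so sig = [2:1]
  P={1,7}:  v_{1} + v_{7} = v_{3} + v_{4}  so sig = [2:1,1]
  P={2,8}:  v_{2} + v_{8} = v_{4} + v_{6}  so sig = [2:1,1]
  P={5,7}:  v_{5} + v_{7} = v_{1} + v_{3}  so sig = [2:1,1]
  P={2,5}:  v_{2} + v_{5} = v_{3} + 2·v_{9}  so sig = [2:1,2]
  P={5,8}:  v_{5} + v_{8} = 2·v_{1} + v_{9}  so sig = [2:1,2]
  P={5,6}:  v_{5} + v_{6} = v_{3} + 3·v_{9}  so sig = [2:1,3]
  P={1,6}:  v_{1} + v_{6} = 2·v_{9}  so sig = [2:2]
  P={4,5}:  v_{4} + v_{5} = 2·v_{1}  so sig = [2:2]
  P={2,3,4}:  v_{2} + v_{3} + v_{4} = 0  so sig = [3:]
  P={1,3,9}:  v_{1} + v_{3} + v_{9} = v_{5}  so sig = [3:1]
  P={3,4,6}:  v_{3} + v_{4} + v_{6} = v_{9}  so sig = [3:1]

Signatures (|P|; sorted positive RHS coefficients), sorted:
    |P|=2: 15 collections, coeffs (), (1), (1), (1), (1), (1), (1), (1,1), (1,1), (1,1), (1,2), (1,2), (1,3), (2), (2)
    |P|=3: 3 collections, coeffs (), (1), (1)


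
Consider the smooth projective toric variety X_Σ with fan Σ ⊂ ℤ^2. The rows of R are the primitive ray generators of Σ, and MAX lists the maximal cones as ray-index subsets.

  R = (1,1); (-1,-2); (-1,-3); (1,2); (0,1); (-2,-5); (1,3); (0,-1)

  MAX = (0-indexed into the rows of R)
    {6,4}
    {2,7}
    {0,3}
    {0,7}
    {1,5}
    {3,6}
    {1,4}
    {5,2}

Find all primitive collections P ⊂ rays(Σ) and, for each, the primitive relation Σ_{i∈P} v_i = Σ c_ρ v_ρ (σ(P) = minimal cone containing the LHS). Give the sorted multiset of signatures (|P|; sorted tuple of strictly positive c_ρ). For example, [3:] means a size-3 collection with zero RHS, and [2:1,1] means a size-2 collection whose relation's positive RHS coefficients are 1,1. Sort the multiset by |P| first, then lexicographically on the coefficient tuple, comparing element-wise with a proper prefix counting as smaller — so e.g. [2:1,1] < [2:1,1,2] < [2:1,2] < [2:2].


Σ has 20 primitive collections:

  • {1,3}:  v_{1} + v_{3} = 0  so sig = [2:]
  • {2,6}:  v_{2} + v_{6} = 0  so sig = [2:]
  • {4,7}:  v_{4} + v_{7} = 0  so sig = [2:]
  • {0,1}:  v_{0} + v_{1} = v_{7}  so sig = [2:1]
  • {0,4}:  v_{0} + v_{4} = v_{3}  so sig = [2:1]
  • {1,2}:  v_{1} + v_{2} = v_{5}  so sig = [2:1]
  • {1,6}:  v_{1} + v_{6} = v_{4}  so sig = [2:1]
  • {1,7}:  v_{1} + v_{7} = v_{2}  so sig = [2:1]
  • {2,3}:  v_{2} + v_{3} = v_{7}  so sig = [2:1]
  • {2,4}:  v_{2} + v_{4} = v_{1}  so sig = [2:1]
  • {3,4}:  v_{3} + v_{4} = v_{6}  so sig = [2:1]
  • {3,5}:  v_{3} + v_{5} = v_{2}  so sig = [2:1]
  • {3,7}:  v_{3} + v_{7} = v_{0}  so sig = [2:1]
  • {5,6}:  v_{5} + v_{6} = v_{1}  so sig = [2:1]
  • {6,7}:  v_{6} + v_{7} = v_{3}  so sig = [2:1]
  • {0,5}:  v_{0} + v_{5} = v_{2} + v_{7}  so sig = [2:1,1]
  • {0,2}:  v_{0} + v_{2} = 2·v_{7}  so sig = [2:2]
  • {0,6}:  v_{0} + v_{6} = 2·v_{3}  so sig = [2:2]
  • {4,5}:  v_{4} + v_{5} = 2·v_{1}  so sig = [2:2]
  • {5,7}:  v_{5} + v_{7} = 2·v_{2}  so sig = [2:2]

so the primitive-relation signature multiset is
    |P|=2: 20 collections, coeffs (), (), (), (1), (1), (1), (1), (1), (1), (1), (1), (1), (1), (1), (1), (1,1), (2), (2), (2), (2)


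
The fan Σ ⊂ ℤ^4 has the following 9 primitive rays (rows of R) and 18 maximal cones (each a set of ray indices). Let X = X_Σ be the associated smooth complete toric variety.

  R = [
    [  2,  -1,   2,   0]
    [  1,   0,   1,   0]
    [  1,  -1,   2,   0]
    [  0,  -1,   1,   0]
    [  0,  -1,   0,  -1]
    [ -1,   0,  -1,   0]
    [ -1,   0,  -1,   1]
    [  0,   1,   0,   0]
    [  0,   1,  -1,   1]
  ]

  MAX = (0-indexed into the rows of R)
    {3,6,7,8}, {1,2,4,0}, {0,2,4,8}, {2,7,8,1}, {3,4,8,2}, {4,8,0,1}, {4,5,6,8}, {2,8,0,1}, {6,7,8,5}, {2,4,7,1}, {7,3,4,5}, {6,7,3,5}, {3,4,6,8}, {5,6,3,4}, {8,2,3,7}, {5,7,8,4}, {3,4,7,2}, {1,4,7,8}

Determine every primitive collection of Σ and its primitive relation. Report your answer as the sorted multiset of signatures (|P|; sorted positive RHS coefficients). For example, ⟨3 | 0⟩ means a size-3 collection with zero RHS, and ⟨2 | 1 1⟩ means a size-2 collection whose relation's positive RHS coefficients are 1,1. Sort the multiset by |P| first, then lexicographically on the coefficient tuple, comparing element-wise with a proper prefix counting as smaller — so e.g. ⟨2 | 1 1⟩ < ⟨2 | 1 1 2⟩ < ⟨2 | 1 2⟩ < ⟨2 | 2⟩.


Δ(Σ) — 9 vertices, 14 min non-faces:

  P={1,5}:  v_{1} + v_{5} = 0  ⇒ sig = ⟨2 | 0⟩
  P={1,3}:  v_{1} + v_{3} = v_{2}  ⇒ sig = ⟨2 | 1⟩
  P={2,5}:  v_{2} + v_{5} = v_{3}  ⇒ sig = ⟨2 | 1⟩
  P={1,6}:  v_{1} + v_{6} = v_{3} + v_{8}  ⇒ sig = ⟨2 | 1 1⟩
  P={0,5}:  v_{0} + v_{5} = v_{2} + v_{4} + v_{8}  ⇒ sig = ⟨2 | 1 1 1⟩
  P={0,6}:  v_{0} + v_{6} = v_{2} + v_{3} + v_{4} + 2·v_{8}  ⇒ sig = ⟨2 | 1 1 1 2⟩
  P={0,3}:  v_{0} + v_{3} = 2·v_{2} + v_{4} + v_{8}  ⇒ sig = ⟨2 | 1 1 2⟩
  P={2,6}:  v_{2} + v_{6} = 2·v_{3} + v_{8}  ⇒ sig = ⟨2 | 1 2⟩
  P={0,7}:  v_{0} + v_{7} = 2·v_{1}  ⇒ sig = ⟨2 | 2⟩
  P={3,5,8}:  v_{3} + v_{5} + v_{8} = v_{6}  ⇒ sig = ⟨3 | 1⟩
  P={4,6,7}:  v_{4} + v_{6} + v_{7} = v_{5}  ⇒ sig = ⟨3 | 1⟩
  P={3,4,7,8}:  v_{3} + v_{4} + v_{7} + v_{8} = 0  ⇒ sig = ⟨4 | 0⟩
  P={1,2,4,8}:  v_{1} + v_{2} + v_{4} + v_{8} = v_{0}  ⇒ sig = ⟨4 | 1⟩
  P={2,4,7,8}:  v_{2} + v_{4} + v_{7} + v_{8} = v_{1}  ⇒ sig = ⟨4 | 1⟩

Signatures (|P|; sorted positive RHS coefficients), sorted:
    ⟨2 | 0⟩
    ⟨2 | 1⟩
    ⟨2 | 1⟩
    ⟨2 | 1 1⟩
    ⟨2 | 1 1 1⟩
    ⟨2 | 1 1 1 2⟩
    ⟨2 | 1 1 2⟩
    ⟨2 | 1 2⟩
    ⟨2 | 2⟩
    ⟨3 | 1⟩
    ⟨3 | 1⟩
    ⟨4 | 0⟩
    ⟨4 | 1⟩
    ⟨4 | 1⟩


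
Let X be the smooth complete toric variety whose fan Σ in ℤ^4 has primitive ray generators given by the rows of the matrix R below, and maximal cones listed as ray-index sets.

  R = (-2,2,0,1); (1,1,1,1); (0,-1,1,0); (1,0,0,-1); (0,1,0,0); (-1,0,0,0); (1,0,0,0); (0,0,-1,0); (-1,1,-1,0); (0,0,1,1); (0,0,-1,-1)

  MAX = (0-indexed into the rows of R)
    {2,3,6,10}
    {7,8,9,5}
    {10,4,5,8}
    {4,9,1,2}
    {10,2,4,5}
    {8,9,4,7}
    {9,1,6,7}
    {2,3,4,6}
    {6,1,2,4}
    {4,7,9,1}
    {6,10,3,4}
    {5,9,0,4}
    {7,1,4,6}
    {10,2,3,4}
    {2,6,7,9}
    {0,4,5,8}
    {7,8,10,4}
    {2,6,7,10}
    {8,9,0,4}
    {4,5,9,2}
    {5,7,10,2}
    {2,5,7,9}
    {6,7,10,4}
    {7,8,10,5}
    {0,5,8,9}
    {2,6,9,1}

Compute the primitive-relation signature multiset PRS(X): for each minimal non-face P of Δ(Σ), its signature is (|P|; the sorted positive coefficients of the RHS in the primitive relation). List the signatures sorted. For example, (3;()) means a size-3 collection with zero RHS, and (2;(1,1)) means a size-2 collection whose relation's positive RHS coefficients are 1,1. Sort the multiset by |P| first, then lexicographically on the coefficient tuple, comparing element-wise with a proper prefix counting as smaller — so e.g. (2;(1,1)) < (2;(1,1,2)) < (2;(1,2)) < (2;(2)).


Σ has 24 primitive collections:

  {5,6}:  v_{5} + v_{6} = 0 ; sig = (2;())
  {9,10}:  v_{9} + v_{10} = 0 ; sig = (2;())
  {2,8}:  v_{2} + v_{8} = v_{5} ; sig = (2;(1))
  {1,5}:  v_{1} + v_{5} = v_{4} + v_{9} ; sig = (2;(1,1))
  {1,10}:  v_{1} + v_{10} = v_{4} + v_{6} ; sig = (2;(1,1))
  {3,7}:  v_{3} + v_{7} = v_{6} + v_{10} ; sig = (2;(1,1))
  {3,8}:  v_{3} + v_{8} = v_{4} + v_{10} ; sig = (2;(1,1))
  {6,8}:  v_{6} + v_{8} = v_{4} + v_{7} ; sig = (2;(1,1))
  {0,6}:  v_{0} + v_{6} = v_{4} + v_{8} + v_{9} ; sig = (2;(1,1,1))
  {0,10}:  v_{0} + v_{10} = v_{4} + v_{5} + v_{8} ; sig = (2;(1,1,1))
  {3,5}:  v_{3} + v_{5} = v_{2} + v_{4} + v_{10} ; sig = (2;(1,1,1))
  {3,9}:  v_{3} + v_{9} = v_{2} + v_{4} + v_{6} ; sig = (2;(1,1,1))
  {0,2}:  v_{0} + v_{2} = v_{4} + 2·v_{5} + v_{9} ; sig = (2;(1,1,2))
  {1,8}:  v_{1} + v_{8} = 2·v_{4} + v_{7} + v_{9} ; sig = (2;(1,1,2))
  {0,3}:  v_{0} + v_{3} = 2·v_{4} + v_{5} ; sig = (2;(1,2))
  {0,7}:  v_{0} + v_{7} = 2·v_{8} + v_{9} ; sig = (2;(1,2))
  {0,1}:  v_{0} + v_{1} = 2·v_{4} + v_{8} + 2·v_{9} ; sig = (2;(1,2,2))
  {1,3}:  v_{1} + v_{3} = v_{2} + 2·v_{4} + 2·v_{6} ; sig = (2;(1,2,2))
  {2,4,7}:  v_{2} + v_{4} + v_{7} = 0 ; sig = (3;())
  {4,5,7}:  v_{4} + v_{5} + v_{7} = v_{8} ; sig = (3;(1))
  {4,6,9}:  v_{4} + v_{6} + v_{9} = v_{1} ; sig = (3;(1))
  {1,2,7}:  v_{1} + v_{2} + v_{7} = v_{6} + v_{9} ; sig = (3;(1,1))
  {2,4,6,10}:  v_{2} + v_{4} + v_{6} + v_{10} = v_{3} ; sig = (4;(1))
  {4,5,8,9}:  v_{4} + v_{5} + v_{8} + v_{9} = v_{0} ; sig = (4;(1))

Signatures (|P|; sorted positive RHS coefficients), sorted:
[(2;()), (2;()), (2;(1)), (2;(1,1)), (2;(1,1)), (2;(1,1)), (2;(1,1)), (2;(1,1)), (2;(1,1,1)), (2;(1,1,1)), (2;(1,1,1)), (2;(1,1,1)), (2;(1,1,2)), (2;(1,1,2)), (2;(1,2)), (2;(1,2)), (2;(1,2,2)), (2;(1,2,2)), (3;()), (3;(1)), (3;(1)), (3;(1,1)), (4;(1)), (4;(1))]


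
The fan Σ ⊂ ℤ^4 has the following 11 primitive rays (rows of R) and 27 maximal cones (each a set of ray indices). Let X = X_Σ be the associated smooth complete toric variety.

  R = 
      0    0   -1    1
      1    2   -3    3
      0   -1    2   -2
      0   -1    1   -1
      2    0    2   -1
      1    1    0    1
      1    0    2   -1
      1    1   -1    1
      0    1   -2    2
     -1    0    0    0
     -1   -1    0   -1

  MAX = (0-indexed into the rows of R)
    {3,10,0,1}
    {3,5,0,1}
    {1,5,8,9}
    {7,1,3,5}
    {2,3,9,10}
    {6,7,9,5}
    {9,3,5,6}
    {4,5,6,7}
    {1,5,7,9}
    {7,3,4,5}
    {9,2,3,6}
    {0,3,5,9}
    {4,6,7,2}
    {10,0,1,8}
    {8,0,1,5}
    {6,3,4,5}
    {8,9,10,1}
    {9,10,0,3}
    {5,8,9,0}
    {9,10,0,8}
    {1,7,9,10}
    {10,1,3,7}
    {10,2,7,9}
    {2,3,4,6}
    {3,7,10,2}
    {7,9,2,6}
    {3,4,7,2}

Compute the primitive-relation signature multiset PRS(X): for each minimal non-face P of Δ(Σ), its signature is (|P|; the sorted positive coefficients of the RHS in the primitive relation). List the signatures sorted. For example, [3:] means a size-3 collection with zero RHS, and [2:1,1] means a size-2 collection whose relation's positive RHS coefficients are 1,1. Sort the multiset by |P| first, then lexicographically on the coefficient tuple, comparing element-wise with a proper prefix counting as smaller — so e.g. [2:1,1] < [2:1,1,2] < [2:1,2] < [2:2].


|primitive collections| = 21. Relations:

  P = {2,8}:  v_{2} + v_{8} = 0 — sig = [2:]
  P = {5,10}:  v_{5} + v_{10} = 0 — sig = [2:]
  P = {0,2}:  v_{0} + v_{2} = v_{3} — sig = [2:1]
  P = {1,2}:  v_{1} + v_{2} = v_{7} — sig = [2:1]
  P = {2,5}:  v_{2} + v_{5} = v_{6} — sig = [2:1]
  P = {3,8}:  v_{3} + v_{8} = v_{0} — sig = [2:1]
  P = {4,9}:  v_{4} + v_{9} = v_{6} — sig = [2:1]
  P = {6,8}:  v_{6} + v_{8} = v_{5} — sig = [2:1]
  P = {6,10}:  v_{6} + v_{10} = v_{2} — sig = [2:1]
  P = {7,8}:  v_{7} + v_{8} = v_{1} — sig = [2:1]
  P = {0,6}:  v_{0} + v_{6} = v_{3} + v_{5} — sig = [2:1,1]
  P = {0,7}:  v_{0} + v_{7} = v_{1} + v_{3} — sig = [2:1,1]
  P = {1,6}:  v_{1} + v_{6} = v_{5} + v_{7} — sig = [2:1,1]
  P = {4,8}:  v_{4} + v_{8} = v_{3} + v_{5} + v_{7} — sig = [2:1,1,1]
  P = {4,10}:  v_{4} + v_{10} = v_{2} + v_{3} + v_{7} — sig = [2:1,1,1]
  P = {0,4}:  v_{0} + v_{4} = 2·v_{3} + v_{5} + v_{7} — sig = [2:1,1,2]
  P = {1,4}:  v_{1} + v_{4} = v_{3} + v_{5} + 2·v_{7} — sig = [2:1,1,2]
  P = {3,7,9}:  v_{3} + v_{7} + v_{9} = 0 — sig = [3:]
  P = {1,3,9}:  v_{1} + v_{3} + v_{9} = v_{8} — sig = [3:1]
  P = {3,6,7}:  v_{3} + v_{6} + v_{7} = v_{4} — sig = [3:1]
  P = {0,1,9}:  v_{0} + v_{1} + v_{9} = 2·v_{8} — sig = [3:2]

Hence PRS(X_Σ) =
    [2:]
    [2:]
    [2:1]
    [2:1]
    [2:1]
    [2:1]
    [2:1]
    [2:1]
    [2:1]
    [2:1]
    [2:1,1]
    [2:1,1]
    [2:1,1]
    [2:1,1,1]
    [2:1,1,1]
    [2:1,1,2]
    [2:1,1,2]
    [3:]
    [3:1]
    [3:1]
    [3:2]


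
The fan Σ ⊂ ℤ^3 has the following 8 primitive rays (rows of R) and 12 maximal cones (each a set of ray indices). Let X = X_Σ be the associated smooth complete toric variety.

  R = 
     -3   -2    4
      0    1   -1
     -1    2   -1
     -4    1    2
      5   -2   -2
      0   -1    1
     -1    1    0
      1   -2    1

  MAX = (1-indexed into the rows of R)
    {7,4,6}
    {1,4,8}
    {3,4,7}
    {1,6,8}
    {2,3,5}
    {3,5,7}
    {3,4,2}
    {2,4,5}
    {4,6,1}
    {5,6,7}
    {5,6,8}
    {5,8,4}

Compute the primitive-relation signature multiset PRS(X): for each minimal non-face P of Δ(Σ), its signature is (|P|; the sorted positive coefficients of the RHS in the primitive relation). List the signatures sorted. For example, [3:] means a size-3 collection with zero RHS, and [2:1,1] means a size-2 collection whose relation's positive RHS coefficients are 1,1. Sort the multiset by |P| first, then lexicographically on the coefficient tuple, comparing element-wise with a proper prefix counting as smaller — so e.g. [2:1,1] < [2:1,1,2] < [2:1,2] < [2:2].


Δ(Σ) — 8 vertices, 14 min non-faces:

  P = {2,6}:  v_{2} + v_{6} = 0  ⟹  sig = [2:]
  P = {3,8}:  v_{3} + v_{8} = 0  ⟹  sig = [2:]
  P = {2,7}:  v_{2} + v_{7} = v_{3}  ⟹  sig = [2:1]
  P = {3,6}:  v_{3} + v_{6} = v_{7}  ⟹  sig = [2:1]
  P = {7,8}:  v_{7} + v_{8} = v_{6}  ⟹  sig = [2:1]
  P = {1,2}:  v_{1} + v_{2} = v_{4} + v_{8}  ⟹  sig = [2:1,1]
  P = {1,3}:  v_{1} + v_{3} = v_{4} + v_{6}  ⟹  sig = [2:1,1]
  P = {2,8}:  v_{2} + v_{8} = v_{4} + v_{5}  ⟹  sig = [2:1,1]
  P = {1,7}:  v_{1} + v_{7} = v_{4} + 2·v_{6}  ⟹  sig = [2:1,2]
  P = {1,5}:  v_{1} + v_{5} = 2·v_{8}  ⟹  sig = [2:2]
  P = {4,5,7}:  v_{4} + v_{5} + v_{7} = 0  ⟹  sig = [3:]
  P = {3,4,5}:  v_{3} + v_{4} + v_{5} = v_{2}  ⟹  sig = [3:1]
  P = {4,5,6}:  v_{4} + v_{5} + v_{6} = v_{8}  ⟹  sig = [3:1]
  P = {4,6,8}:  v_{4} + v_{6} + v_{8} = v_{1}  ⟹  sig = [3:1]

so the primitive-relation signature multiset is
{ [2:] ×2,  [2:1] ×3,  [2:1,1] ×3,  [2:1,2],  [2:2],  [3:],  [3:1] ×3 }


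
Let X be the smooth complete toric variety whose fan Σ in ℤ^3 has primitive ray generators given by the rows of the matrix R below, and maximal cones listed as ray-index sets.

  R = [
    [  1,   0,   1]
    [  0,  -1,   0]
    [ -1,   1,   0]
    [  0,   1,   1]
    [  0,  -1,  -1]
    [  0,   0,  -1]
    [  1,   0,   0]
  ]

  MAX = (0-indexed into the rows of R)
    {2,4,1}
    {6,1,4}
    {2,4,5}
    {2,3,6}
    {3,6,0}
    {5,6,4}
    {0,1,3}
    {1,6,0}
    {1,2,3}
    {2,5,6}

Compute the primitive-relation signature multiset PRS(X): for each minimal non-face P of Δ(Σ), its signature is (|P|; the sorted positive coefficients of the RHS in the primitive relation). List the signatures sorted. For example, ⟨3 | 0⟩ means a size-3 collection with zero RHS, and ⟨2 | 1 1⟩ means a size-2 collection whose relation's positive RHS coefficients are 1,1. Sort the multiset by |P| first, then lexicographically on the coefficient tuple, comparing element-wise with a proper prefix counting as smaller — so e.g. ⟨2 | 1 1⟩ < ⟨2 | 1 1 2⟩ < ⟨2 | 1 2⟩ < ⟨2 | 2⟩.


Δ(Σ) — 7 vertices, 9 min non-faces:

  • {3,4}:  v_{3} + v_{4} = 0 — sig = ⟨2 | 0⟩
  • {0,2}:  v_{0} + v_{2} = v_{3} — sig = ⟨2 | 1⟩
  • {0,5}:  v_{0} + v_{5} = v_{6} — sig = ⟨2 | 1⟩
  • {1,5}:  v_{1} + v_{5} = v_{4} — sig = ⟨2 | 1⟩
  • {0,4}:  v_{0} + v_{4} = v_{1} + v_{6} — sig = ⟨2 | 1 1⟩
  • {3,5}:  v_{3} + v_{5} = v_{2} + v_{6} — sig = ⟨2 | 1 1⟩
  • {1,2,6}:  v_{1} + v_{2} + v_{6} = 0 — sig = ⟨3 | 0⟩
  • {1,3,6}:  v_{1} + v_{3} + v_{6} = v_{0} — sig = ⟨3 | 1⟩
  • {2,4,6}:  v_{2} + v_{4} + v_{6} = v_{5} — sig = ⟨3 | 1⟩

so the primitive-relation signature multiset is
    |P|=2: 6 collections, coeffs (), (1), (1), (1), (1,1), (1,1)
    |P|=3: 3 collections, coeffs (), (1), (1)


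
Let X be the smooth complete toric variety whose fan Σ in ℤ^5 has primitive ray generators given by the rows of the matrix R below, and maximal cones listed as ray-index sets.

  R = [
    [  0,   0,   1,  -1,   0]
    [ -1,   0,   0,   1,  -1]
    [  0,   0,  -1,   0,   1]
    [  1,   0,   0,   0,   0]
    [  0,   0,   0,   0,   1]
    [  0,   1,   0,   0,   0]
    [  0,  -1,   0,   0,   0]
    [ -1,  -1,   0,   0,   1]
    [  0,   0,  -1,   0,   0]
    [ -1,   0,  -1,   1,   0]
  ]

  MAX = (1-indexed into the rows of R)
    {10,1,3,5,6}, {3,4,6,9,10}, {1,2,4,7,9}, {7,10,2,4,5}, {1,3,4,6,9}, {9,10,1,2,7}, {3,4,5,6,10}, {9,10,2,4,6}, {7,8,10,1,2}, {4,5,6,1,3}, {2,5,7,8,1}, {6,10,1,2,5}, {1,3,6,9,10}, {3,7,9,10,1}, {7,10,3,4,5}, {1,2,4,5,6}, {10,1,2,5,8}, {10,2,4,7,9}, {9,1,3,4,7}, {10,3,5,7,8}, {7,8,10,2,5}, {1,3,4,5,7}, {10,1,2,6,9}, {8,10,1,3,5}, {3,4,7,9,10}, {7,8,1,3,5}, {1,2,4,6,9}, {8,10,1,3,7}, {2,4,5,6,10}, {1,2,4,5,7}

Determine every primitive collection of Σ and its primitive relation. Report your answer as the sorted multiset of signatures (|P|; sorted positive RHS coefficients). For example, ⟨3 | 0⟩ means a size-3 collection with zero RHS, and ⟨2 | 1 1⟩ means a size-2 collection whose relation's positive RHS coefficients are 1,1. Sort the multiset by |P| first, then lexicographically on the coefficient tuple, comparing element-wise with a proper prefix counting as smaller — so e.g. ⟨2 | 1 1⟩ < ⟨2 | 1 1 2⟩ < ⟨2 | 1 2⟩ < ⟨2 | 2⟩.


|primitive collections| = 8. Relations:

  P={6,7}:  v_{6} + v_{7} = 0  ⇒ sig = ⟨2 | 0⟩
  P={2,3}:  v_{2} + v_{3} = v_{10}  ⇒ sig = ⟨2 | 1⟩
  P={5,9}:  v_{5} + v_{9} = v_{3}  ⇒ sig = ⟨2 | 1⟩
  P={4,8}:  v_{4} + v_{8} = v_{5} + v_{7}  ⇒ sig = ⟨2 | 1 1⟩
  P={6,8}:  v_{6} + v_{8} = v_{1} + v_{5} + v_{10}  ⇒ sig = ⟨2 | 1 1 1⟩
  P={8,9}:  v_{8} + v_{9} = v_{1} + v_{3} + v_{7} + v_{10}  ⇒ sig = ⟨2 | 1 1 1 1⟩
  P={1,4,10}:  v_{1} + v_{4} + v_{10} = 0  ⇒ sig = ⟨3 | 0⟩
  P={1,5,7,10}:  v_{1} + v_{5} + v_{7} + v_{10} = v_{8}  ⇒ sig = ⟨4 | 1⟩

Hence PRS(X_Σ) =
    ⟨2 | 0⟩
    ⟨2 | 1⟩
    ⟨2 | 1⟩
    ⟨2 | 1 1⟩
    ⟨2 | 1 1 1⟩
    ⟨2 | 1 1 1 1⟩
    ⟨3 | 0⟩
    ⟨4 | 1⟩


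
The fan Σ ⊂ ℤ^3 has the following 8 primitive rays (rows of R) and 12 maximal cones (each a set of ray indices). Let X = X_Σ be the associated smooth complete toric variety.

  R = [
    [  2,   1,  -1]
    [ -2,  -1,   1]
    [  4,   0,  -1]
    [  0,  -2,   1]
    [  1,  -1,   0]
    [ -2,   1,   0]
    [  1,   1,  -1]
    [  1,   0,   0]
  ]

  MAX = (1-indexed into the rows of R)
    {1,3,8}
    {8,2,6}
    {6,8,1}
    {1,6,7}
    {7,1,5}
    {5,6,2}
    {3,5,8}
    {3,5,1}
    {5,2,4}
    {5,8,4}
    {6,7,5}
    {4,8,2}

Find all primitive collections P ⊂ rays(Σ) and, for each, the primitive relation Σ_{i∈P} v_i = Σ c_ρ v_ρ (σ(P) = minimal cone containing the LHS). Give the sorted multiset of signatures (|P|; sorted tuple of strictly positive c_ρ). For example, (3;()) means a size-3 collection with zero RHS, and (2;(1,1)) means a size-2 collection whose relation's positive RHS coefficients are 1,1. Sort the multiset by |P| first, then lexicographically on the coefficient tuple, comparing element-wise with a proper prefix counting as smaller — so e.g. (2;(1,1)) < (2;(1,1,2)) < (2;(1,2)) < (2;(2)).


The 14 primitive collections of Σ (r=8, n=3):

  {1,2}:  v_{1} + v_{2} = 0  ⟹  sig = (2;())
  {3,6}:  v_{3} + v_{6} = v_{1}  ⟹  sig = (2;(1))
  {4,6}:  v_{4} + v_{6} = v_{2}  ⟹  sig = (2;(1))
  {4,7}:  v_{4} + v_{7} = v_{5}  ⟹  sig = (2;(1))
  {7,8}:  v_{7} + v_{8} = v_{1}  ⟹  sig = (2;(1))
  {1,4}:  v_{1} + v_{4} = v_{5} + v_{8}  ⟹  sig = (2;(1,1))
  {2,3}:  v_{2} + v_{3} = v_{5} + v_{8}  ⟹  sig = (2;(1,1))
  {2,7}:  v_{2} + v_{7} = v_{5} + v_{6}  ⟹  sig = (2;(1,1))
  {3,7}:  v_{3} + v_{7} = 2·v_{1} + v_{5}  ⟹  sig = (2;(1,2))
  {3,4}:  v_{3} + v_{4} = 2·v_{5} + 2·v_{8}  ⟹  sig = (2;(2,2))
  {5,6,8}:  v_{5} + v_{6} + v_{8} = 0  ⟹  sig = (3;())
  {1,5,6}:  v_{1} + v_{5} + v_{6} = v_{7}  ⟹  sig = (3;(1))
  {1,5,8}:  v_{1} + v_{5} + v_{8} = v_{3}  ⟹  sig = (3;(1))
  {2,5,8}:  v_{2} + v_{5} + v_{8} = v_{4}  ⟹  sig = (3;(1))

Signatures (|P|; sorted positive RHS coefficients), sorted:
[(2;()), (2;(1)), (2;(1)), (2;(1)), (2;(1)), (2;(1,1)), (2;(1,1)), (2;(1,1)), (2;(1,2)), (2;(2,2)), (3;()), (3;(1)), (3;(1)), (3;(1))]


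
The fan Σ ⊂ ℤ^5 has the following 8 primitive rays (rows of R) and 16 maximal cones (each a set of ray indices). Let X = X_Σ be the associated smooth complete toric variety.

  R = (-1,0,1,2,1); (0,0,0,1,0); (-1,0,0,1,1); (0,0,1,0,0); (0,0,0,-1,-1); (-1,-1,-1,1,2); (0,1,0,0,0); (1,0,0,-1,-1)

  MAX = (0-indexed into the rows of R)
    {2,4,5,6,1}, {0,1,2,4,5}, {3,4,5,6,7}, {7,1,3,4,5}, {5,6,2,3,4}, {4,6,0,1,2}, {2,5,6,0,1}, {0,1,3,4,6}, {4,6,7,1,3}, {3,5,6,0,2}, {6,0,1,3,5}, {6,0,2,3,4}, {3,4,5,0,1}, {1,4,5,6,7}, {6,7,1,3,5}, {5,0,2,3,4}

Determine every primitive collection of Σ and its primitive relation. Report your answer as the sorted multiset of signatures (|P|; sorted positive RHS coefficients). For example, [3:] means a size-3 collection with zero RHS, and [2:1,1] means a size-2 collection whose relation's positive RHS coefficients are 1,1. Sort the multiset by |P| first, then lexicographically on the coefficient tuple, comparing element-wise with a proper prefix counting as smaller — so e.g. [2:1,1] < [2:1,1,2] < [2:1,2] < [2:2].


Primitive collections (5):

  • {2,7}:  v_{2} + v_{7} = 0  ⟹  sig = [2:]
  • {0,7}:  v_{0} + v_{7} = v_{1} + v_{3}  ⟹  sig = [2:1,1]
  • {1,2,3}:  v_{1} + v_{2} + v_{3} = v_{0}  ⟹  sig = [3:1]
  • {0,4,5,6}:  v_{0} + v_{4} + v_{5} + v_{6} = 2·v_{2}  ⟹  sig = [4:2]
  • {1,3,4,5,6}:  v_{1} + v_{3} + v_{4} + v_{5} + v_{6} = v_{2}  ⟹  sig = [5:1]

so the primitive-relation signature multiset is
[[2:], [2:1,1], [3:1], [4:2], [5:1]]


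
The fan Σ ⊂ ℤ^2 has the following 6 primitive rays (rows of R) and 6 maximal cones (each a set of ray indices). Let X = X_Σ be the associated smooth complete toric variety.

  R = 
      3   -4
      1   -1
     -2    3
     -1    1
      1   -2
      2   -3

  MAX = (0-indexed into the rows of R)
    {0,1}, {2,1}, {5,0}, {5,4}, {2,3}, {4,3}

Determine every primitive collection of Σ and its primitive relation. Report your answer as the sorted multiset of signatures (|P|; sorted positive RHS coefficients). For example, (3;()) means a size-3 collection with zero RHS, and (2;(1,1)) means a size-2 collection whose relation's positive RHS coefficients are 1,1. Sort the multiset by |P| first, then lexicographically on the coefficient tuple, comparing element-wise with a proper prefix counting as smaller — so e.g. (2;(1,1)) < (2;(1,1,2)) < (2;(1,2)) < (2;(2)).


9 minimal non-faces of Δ(Σ) (on 6 rays):

  P = {1,3}:  v_{1} + v_{3} = 0  →  sig = (2;())
  P = {2,5}:  v_{2} + v_{5} = 0  →  sig = (2;())
  P = {0,2}:  v_{0} + v_{2} = v_{1}  →  sig = (2;(1))
  P = {0,3}:  v_{0} + v_{3} = v_{5}  →  sig = (2;(1))
  P = {1,4}:  v_{1} + v_{4} = v_{5}  →  sig = (2;(1))
  P = {1,5}:  v_{1} + v_{5} = v_{0}  →  sig = (2;(1))
  P = {2,4}:  v_{2} + v_{4} = v_{3}  →  sig = (2;(1))
  P = {3,5}:  v_{3} + v_{5} = v_{4}  →  sig = (2;(1))
  P = {0,4}:  v_{0} + v_{4} = 2·v_{5}  →  sig = (2;(2))

Signatures (|P|; sorted positive RHS coefficients), sorted:
    |P|=2: 9 collections, coeffs (), (), (1), (1), (1), (1), (1), (1), (2)


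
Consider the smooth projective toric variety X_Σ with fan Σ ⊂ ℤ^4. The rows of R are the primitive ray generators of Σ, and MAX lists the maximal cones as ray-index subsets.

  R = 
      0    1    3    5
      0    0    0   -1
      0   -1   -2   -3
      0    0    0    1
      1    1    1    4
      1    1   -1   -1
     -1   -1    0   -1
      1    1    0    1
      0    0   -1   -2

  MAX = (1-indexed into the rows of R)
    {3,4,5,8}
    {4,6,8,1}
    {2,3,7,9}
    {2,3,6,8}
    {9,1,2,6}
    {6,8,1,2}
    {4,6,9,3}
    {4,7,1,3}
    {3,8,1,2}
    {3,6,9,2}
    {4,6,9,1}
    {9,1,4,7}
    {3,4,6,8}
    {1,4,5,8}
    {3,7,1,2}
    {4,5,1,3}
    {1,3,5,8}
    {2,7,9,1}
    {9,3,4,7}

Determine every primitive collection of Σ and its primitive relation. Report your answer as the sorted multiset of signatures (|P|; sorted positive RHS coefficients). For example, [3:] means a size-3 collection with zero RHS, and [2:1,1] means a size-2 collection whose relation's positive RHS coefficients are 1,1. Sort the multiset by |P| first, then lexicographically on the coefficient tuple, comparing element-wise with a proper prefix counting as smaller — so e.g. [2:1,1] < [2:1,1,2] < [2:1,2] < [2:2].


|primitive collections| = 11. Relations:

  P={2,4}:  v_{2} + v_{4} = 0  ⟹  sig = [2:]
  P={7,8}:  v_{7} + v_{8} = 0  ⟹  sig = [2:]
  P={6,7}:  v_{6} + v_{7} = v_{9}  ⟹  sig = [2:1]
  P={8,9}:  v_{8} + v_{9} = v_{6}  ⟹  sig = [2:1]
  P={5,9}:  v_{5} + v_{9} = v_{4} + v_{8}  ⟹  sig = [2:1,1]
  P={2,5}:  v_{2} + v_{5} = v_{1} + v_{3} + v_{8}  ⟹  sig = [2:1,1,1]
  P={5,7}:  v_{5} + v_{7} = v_{1} + v_{3} + v_{4}  ⟹  sig = [2:1,1,1]
  P={5,6}:  v_{5} + v_{6} = v_{4} + 2·v_{8}  ⟹  sig = [2:1,2]
  P={1,3,9}:  v_{1} + v_{3} + v_{9} = 0  ⟹  sig = [3:]
  P={1,3,6}:  v_{1} + v_{3} + v_{6} = v_{8}  ⟹  sig = [3:1]
  P={1,3,4,8}:  v_{1} + v_{3} + v_{4} + v_{8} = v_{5}  ⟹  sig = [4:1]

Signatures (|P|; sorted positive RHS coefficients), sorted:
    [2:]
    [2:]
    [2:1]
    [2:1]
    [2:1,1]
    [2:1,1,1]
    [2:1,1,1]
    [2:1,2]
    [3:]
    [3:1]
    [4:1]


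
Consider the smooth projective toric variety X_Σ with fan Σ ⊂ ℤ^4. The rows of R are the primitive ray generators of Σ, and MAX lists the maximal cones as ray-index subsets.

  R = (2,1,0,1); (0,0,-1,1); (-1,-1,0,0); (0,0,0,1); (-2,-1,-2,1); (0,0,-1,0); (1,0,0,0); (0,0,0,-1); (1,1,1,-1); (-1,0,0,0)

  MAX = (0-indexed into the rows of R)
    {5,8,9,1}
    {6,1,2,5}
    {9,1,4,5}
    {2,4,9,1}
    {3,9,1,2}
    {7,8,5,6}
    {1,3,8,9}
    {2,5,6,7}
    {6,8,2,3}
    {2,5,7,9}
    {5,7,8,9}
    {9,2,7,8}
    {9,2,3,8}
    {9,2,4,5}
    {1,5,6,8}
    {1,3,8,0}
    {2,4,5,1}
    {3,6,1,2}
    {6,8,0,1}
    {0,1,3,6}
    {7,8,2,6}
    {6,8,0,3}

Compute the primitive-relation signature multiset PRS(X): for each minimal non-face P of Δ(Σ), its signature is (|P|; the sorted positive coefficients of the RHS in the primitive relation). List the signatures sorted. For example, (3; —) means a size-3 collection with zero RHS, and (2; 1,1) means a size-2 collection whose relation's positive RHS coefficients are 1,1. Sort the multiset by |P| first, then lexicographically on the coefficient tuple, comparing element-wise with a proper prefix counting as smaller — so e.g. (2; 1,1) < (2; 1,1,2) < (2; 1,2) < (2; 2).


Δ(Σ) — 10 vertices, 17 min non-faces:

  P = {3,7}:  v_{3} + v_{7} = 0  →  sig = (2; —)
  P = {6,9}:  v_{6} + v_{9} = 0  →  sig = (2; —)
  P = {1,7}:  v_{1} + v_{7} = v_{5}  →  sig = (2; 1)
  P = {3,5}:  v_{3} + v_{5} = v_{1}  →  sig = (2; 1)
  P = {0,2}:  v_{0} + v_{2} = v_{3} + v_{6}  →  sig = (2; 1,1)
  P = {4,8}:  v_{4} + v_{8} = v_{5} + v_{9}  →  sig = (2; 1,1)
  P = {0,7}:  v_{0} + v_{7} = v_{1} + v_{6} + v_{8}  →  sig = (2; 1,1,1)
  P = {0,9}:  v_{0} + v_{9} = v_{1} + v_{3} + v_{8}  →  sig = (2; 1,1,1)
  P = {4,6}:  v_{4} + v_{6} = v_{1} + v_{2} + v_{5}  →  sig = (2; 1,1,1)
  P = {0,5}:  v_{0} + v_{5} = 2·v_{1} + v_{6} + v_{8}  →  sig = (2; 1,1,2)
  P = {3,4}:  v_{3} + v_{4} = 2·v_{1} + v_{2} + v_{9}  →  sig = (2; 1,1,2)
  P = {4,7}:  v_{4} + v_{7} = v_{2} + 2·v_{5} + v_{9}  →  sig = (2; 1,1,2)
  P = {0,4}:  v_{0} + v_{4} = 2·v_{1}  →  sig = (2; 2)
  P = {1,2,8}:  v_{1} + v_{2} + v_{8} = 0  →  sig = (3; —)
  P = {2,5,8}:  v_{2} + v_{5} + v_{8} = v_{7}  →  sig = (3; 1)
  P = {1,2,5,9}:  v_{1} + v_{2} + v_{5} + v_{9} = v_{4}  →  sig = (4; 1)
  P = {1,3,6,8}:  v_{1} + v_{3} + v_{6} + v_{8} = v_{0}  →  sig = (4; 1)

Hence PRS(X_Σ) =
{ (2; —) ×2,  (2; 1) ×2,  (2; 1,1) ×2,  (2; 1,1,1) ×3,  (2; 1,1,2) ×3,  (2; 2),  (3; —),  (3; 1),  (4; 1) ×2 }


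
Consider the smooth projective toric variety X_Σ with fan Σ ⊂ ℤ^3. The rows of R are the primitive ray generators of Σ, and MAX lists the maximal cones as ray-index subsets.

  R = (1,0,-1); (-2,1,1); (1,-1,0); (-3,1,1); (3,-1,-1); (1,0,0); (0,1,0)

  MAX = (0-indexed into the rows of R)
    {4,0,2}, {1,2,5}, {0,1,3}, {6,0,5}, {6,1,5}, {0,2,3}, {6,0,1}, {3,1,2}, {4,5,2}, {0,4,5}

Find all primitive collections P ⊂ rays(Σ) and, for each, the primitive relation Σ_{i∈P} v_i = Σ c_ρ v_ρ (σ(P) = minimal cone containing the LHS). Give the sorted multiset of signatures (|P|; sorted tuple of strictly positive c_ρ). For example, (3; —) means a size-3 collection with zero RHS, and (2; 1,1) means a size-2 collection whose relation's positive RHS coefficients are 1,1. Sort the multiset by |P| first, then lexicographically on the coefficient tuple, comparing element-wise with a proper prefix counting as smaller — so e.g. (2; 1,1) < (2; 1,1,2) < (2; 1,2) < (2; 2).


Primitive collections (9):

  P={3,4}:  v_{3} + v_{4} = 0  ⇒ sig = (2; —)
  P={1,4}:  v_{1} + v_{4} = v_{5}  ⇒ sig = (2; 1)
  P={2,6}:  v_{2} + v_{6} = v_{5}  ⇒ sig = (2; 1)
  P={3,5}:  v_{3} + v_{5} = v_{1}  ⇒ sig = (2; 1)
  P={3,6}:  v_{3} + v_{6} = v_{0} + 2·v_{1}  ⇒ sig = (2; 1,2)
  P={4,6}:  v_{4} + v_{6} = v_{0} + 2·v_{5}  ⇒ sig = (2; 1,2)
  P={0,1,2}:  v_{0} + v_{1} + v_{2} = 0  ⇒ sig = (3; —)
  P={0,1,5}:  v_{0} + v_{1} + v_{5} = v_{6}  ⇒ sig = (3; 1)
  P={0,2,5}:  v_{0} + v_{2} + v_{5} = v_{4}  ⇒ sig = (3; 1)

Signatures (|P|; sorted positive RHS coefficients), sorted:
{ (2; —),  (2; 1) ×3,  (2; 1,2) ×2,  (3; —),  (3; 1) ×2 }


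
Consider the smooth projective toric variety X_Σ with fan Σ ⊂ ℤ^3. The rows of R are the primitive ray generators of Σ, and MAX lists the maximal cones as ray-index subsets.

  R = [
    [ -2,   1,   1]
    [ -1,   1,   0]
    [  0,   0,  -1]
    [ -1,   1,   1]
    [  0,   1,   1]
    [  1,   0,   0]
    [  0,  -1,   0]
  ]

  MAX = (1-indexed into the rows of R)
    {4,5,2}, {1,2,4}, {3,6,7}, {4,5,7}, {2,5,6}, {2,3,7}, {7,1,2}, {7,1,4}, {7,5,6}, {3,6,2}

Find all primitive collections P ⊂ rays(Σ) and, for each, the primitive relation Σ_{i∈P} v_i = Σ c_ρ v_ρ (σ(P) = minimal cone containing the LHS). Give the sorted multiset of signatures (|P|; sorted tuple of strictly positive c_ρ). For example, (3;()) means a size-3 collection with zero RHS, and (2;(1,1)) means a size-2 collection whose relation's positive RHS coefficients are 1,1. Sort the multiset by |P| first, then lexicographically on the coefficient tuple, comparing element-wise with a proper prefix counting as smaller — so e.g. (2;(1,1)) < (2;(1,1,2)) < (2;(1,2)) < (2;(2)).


Σ has 9 primitive collections:

  • {1,6}:  v_{1} + v_{6} = v_{4}  →  sig = (2;(1))
  • {3,4}:  v_{3} + v_{4} = v_{2}  →  sig = (2;(1))
  • {4,6}:  v_{4} + v_{6} = v_{5}  →  sig = (2;(1))
  • {3,5}:  v_{3} + v_{5} = v_{2} + v_{6}  →  sig = (2;(1,1))
  • {1,3}:  v_{1} + v_{3} = 2·v_{2} + v_{7}  →  sig = (2;(1,2))
  • {1,5}:  v_{1} + v_{5} = 2·v_{4}  →  sig = (2;(2))
  • {2,6,7}:  v_{2} + v_{6} + v_{7} = 0  →  sig = (3;())
  • {2,4,7}:  v_{2} + v_{4} + v_{7} = v_{1}  →  sig = (3;(1))
  • {2,5,7}:  v_{2} + v_{5} + v_{7} = v_{4}  →  sig = (3;(1))

Sorted signature multiset PRS(X):
{ (2;(1)) ×3,  (2;(1,1)),  (2;(1,2)),  (2;(2)),  (3;()),  (3;(1)) ×2 }
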